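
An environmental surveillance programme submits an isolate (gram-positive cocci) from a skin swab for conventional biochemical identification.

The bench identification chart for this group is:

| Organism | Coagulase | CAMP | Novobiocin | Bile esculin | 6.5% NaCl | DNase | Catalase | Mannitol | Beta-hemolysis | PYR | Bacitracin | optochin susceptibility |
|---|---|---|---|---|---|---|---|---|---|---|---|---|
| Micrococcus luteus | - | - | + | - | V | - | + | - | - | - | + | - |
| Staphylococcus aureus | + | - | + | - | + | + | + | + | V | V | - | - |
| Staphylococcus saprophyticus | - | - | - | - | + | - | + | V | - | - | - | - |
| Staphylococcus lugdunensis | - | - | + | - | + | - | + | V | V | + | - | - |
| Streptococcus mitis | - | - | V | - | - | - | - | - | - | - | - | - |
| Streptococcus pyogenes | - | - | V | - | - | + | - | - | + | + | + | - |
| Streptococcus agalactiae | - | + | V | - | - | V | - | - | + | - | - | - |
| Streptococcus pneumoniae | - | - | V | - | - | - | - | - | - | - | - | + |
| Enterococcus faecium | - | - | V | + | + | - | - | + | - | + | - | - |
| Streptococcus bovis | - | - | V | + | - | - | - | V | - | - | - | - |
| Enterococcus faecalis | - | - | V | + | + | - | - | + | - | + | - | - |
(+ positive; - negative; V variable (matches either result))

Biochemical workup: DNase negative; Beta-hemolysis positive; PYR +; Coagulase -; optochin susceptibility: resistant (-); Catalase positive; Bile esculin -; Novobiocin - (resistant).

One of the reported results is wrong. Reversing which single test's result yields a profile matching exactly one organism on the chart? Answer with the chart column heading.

As reported, no row in the chart matches all 8 reactions.
Reversing optochin susceptibility → still no organism matches.
Reversing Novobiocin (to +) → unique match: Staphylococcus lugdunensis.
Reversing Catalase → still no organism matches.
Reversing Bile esculin → still no organism matches.
Reversing Beta-hemolysis → still no organism matches.
Reversing PYR → still no organism matches.
Reversing Coagulase → still no organism matches.
Reversing DNase → still no organism matches.

Novobiocin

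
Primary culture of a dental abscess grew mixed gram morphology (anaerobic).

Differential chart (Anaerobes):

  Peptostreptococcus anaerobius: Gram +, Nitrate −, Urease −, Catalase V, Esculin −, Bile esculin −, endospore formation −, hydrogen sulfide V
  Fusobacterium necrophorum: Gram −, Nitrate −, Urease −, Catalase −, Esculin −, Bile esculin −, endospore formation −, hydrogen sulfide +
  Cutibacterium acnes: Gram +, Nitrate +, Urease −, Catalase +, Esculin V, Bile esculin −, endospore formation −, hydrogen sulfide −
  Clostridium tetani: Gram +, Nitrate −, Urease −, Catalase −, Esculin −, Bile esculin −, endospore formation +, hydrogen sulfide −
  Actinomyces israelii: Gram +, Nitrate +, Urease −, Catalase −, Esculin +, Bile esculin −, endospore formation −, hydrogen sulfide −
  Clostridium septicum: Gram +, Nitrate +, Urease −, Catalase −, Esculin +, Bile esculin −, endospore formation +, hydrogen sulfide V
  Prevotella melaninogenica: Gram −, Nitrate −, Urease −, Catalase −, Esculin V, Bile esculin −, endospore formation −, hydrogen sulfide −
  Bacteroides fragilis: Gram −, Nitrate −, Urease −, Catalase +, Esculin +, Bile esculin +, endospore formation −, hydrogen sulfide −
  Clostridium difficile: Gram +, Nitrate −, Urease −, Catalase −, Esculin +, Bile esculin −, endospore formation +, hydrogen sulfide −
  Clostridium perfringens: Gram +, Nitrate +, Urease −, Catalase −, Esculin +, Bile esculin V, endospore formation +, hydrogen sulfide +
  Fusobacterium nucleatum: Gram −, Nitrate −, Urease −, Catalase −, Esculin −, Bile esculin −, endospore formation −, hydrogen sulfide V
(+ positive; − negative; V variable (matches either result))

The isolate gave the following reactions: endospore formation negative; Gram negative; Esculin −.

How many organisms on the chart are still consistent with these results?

3

Esculin −: excludes 5 organisms — 6 left.
endospore formation −: excludes Clostridium tetani — 5 left.
Gram −: excludes Peptostreptococcus anaerobius, Cutibacterium acnes — 3 left.
Still consistent: Fusobacterium necrophorum, Fusobacterium nucleatum, Prevotella melaninogenica.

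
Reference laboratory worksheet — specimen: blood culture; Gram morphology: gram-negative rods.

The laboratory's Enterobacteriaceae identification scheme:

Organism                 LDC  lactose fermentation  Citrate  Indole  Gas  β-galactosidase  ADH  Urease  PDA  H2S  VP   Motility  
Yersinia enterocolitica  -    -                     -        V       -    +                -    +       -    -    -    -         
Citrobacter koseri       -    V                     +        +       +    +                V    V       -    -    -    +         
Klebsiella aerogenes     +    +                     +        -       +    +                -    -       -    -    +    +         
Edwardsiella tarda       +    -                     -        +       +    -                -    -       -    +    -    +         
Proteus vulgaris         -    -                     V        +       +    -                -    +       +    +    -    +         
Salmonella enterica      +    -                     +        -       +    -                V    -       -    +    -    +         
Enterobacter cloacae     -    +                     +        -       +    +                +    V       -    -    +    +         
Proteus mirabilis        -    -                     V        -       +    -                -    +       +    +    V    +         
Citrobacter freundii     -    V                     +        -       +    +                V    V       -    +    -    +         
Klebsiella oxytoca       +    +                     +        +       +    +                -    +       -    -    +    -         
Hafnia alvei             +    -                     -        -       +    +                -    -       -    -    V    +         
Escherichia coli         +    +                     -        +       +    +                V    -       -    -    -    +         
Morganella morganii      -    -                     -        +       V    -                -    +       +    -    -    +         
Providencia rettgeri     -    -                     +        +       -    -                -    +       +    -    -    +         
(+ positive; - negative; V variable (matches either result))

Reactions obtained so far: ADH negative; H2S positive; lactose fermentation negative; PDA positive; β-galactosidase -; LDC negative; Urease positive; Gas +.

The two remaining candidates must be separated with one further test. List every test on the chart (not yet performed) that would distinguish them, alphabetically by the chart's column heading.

Gas +: excludes Yersinia enterocolitica, Providencia rettgeri — 12 left.
Urease +: excludes 5 organisms — 7 left.
ADH -: excludes Enterobacter cloacae — 6 left.
PDA +: excludes Citrobacter koseri, Citrobacter freundii, Klebsiella oxytoca — 3 left.
LDC -: all 3 remaining candidates are consistent.
β-galactosidase -: all 3 remaining candidates are consistent.
lactose fermentation -: all 3 remaining candidates are consistent.
H2S +: excludes Morganella morganii — 2 left.
Two candidates remain: Proteus mirabilis and Proteus vulgaris.
  Citrate: V vs V — variable for at least one, does not separate.
  Indole: Proteus mirabilis -, Proteus vulgaris + — discriminates.
  VP: V vs - — variable for at least one, does not separate.
  Motility: + vs + — same for both, does not separate.

Indole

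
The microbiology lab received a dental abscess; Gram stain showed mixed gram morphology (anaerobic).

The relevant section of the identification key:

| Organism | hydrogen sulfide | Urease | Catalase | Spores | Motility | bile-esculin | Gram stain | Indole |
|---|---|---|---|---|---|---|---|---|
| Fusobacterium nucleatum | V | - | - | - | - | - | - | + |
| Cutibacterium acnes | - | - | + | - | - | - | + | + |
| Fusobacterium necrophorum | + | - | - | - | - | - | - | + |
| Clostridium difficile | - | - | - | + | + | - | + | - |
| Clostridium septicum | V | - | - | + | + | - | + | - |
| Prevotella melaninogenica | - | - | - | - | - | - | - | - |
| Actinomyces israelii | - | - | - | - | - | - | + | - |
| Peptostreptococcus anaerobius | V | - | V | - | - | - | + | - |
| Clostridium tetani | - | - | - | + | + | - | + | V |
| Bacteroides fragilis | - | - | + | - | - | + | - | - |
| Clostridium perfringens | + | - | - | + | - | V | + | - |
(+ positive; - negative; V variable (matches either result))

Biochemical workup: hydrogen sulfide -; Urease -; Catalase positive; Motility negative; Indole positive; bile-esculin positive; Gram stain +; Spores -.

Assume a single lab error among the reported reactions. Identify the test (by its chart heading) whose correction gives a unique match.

bile-esculin

As reported, no row in the chart matches all 8 reactions.
Reversing Indole → still no organism matches.
Reversing hydrogen sulfide → still no organism matches.
Reversing Urease → still no organism matches.
Reversing bile-esculin (to -) → unique match: Cutibacterium acnes.
Reversing Catalase → still no organism matches.
Reversing Spores → still no organism matches.
Reversing Motility → still no organism matches.
Reversing Gram stain → still no organism matches.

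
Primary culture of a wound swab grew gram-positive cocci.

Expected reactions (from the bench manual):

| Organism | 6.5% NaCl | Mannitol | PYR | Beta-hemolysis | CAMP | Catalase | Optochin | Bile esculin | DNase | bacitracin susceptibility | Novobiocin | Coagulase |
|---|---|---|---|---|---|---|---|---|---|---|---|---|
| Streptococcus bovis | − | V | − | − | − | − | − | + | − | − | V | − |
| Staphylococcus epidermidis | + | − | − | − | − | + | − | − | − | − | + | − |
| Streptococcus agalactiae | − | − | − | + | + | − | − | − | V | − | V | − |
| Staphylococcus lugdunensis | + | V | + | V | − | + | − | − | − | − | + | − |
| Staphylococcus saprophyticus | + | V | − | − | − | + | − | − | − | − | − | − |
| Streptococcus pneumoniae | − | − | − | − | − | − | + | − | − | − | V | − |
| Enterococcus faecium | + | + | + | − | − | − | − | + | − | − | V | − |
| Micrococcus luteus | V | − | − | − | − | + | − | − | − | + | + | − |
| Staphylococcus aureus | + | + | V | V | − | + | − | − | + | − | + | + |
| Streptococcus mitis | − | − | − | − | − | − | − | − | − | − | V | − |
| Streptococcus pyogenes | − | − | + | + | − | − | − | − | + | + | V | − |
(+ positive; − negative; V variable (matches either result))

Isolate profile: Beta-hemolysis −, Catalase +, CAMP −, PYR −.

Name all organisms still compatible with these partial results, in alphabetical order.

Micrococcus luteus, Staphylococcus aureus, Staphylococcus epidermidis, Staphylococcus saprophyticus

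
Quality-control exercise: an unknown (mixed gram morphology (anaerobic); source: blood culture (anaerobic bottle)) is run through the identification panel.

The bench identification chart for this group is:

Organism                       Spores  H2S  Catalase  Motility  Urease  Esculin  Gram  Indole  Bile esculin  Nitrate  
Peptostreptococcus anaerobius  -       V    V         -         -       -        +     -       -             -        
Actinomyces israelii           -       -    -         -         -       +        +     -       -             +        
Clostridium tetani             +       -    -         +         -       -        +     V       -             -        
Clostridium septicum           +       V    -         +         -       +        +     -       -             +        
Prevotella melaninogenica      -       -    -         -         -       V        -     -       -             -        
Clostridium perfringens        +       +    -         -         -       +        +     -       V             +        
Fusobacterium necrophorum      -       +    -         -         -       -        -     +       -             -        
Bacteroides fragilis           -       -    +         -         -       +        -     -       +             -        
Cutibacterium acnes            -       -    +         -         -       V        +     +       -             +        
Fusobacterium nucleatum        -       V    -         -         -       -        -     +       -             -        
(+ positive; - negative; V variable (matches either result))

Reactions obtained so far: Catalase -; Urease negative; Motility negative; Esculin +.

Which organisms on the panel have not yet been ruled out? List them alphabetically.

Esculin +: excludes Peptostreptococcus anaerobius, Clostridium tetani, Fusobacterium necrophorum, Fusobacterium nucleatum — 6 left.
Urease -: all 6 remaining candidates are consistent.
Catalase -: excludes Bacteroides fragilis, Cutibacterium acnes — 4 left.
Motility -: excludes Clostridium septicum — 3 left.

Actinomyces israelii, Clostridium perfringens, Prevotella melaninogenica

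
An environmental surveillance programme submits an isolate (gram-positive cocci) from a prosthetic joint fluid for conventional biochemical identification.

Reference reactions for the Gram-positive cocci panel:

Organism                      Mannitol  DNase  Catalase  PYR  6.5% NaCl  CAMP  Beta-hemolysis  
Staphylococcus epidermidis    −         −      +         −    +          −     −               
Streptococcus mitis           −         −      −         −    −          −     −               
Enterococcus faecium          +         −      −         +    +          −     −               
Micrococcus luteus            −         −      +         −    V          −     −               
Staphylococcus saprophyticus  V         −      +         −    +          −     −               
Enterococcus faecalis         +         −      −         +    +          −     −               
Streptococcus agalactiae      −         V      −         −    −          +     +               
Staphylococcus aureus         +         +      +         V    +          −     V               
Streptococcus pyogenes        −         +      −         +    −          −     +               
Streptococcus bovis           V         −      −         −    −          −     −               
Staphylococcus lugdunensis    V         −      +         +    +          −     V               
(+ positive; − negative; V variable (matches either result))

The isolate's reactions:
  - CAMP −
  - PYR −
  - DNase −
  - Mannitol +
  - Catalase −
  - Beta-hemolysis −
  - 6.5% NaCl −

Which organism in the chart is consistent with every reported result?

Streptococcus bovis

Beta-hemolysis −: excludes Streptococcus agalactiae, Streptococcus pyogenes — 9 left.
DNase −: excludes Staphylococcus aureus — 8 left.
PYR −: excludes Enterococcus faecium, Enterococcus faecalis, Staphylococcus lugdunensis — 5 left.
Catalase −: excludes Staphylococcus epidermidis, Micrococcus luteus, Staphylococcus saprophyticus — 2 left.
Mannitol +: excludes Streptococcus mitis — 1 left.
6.5% NaCl −: the one remaining candidate is consistent.
CAMP −: the one remaining candidate is consistent.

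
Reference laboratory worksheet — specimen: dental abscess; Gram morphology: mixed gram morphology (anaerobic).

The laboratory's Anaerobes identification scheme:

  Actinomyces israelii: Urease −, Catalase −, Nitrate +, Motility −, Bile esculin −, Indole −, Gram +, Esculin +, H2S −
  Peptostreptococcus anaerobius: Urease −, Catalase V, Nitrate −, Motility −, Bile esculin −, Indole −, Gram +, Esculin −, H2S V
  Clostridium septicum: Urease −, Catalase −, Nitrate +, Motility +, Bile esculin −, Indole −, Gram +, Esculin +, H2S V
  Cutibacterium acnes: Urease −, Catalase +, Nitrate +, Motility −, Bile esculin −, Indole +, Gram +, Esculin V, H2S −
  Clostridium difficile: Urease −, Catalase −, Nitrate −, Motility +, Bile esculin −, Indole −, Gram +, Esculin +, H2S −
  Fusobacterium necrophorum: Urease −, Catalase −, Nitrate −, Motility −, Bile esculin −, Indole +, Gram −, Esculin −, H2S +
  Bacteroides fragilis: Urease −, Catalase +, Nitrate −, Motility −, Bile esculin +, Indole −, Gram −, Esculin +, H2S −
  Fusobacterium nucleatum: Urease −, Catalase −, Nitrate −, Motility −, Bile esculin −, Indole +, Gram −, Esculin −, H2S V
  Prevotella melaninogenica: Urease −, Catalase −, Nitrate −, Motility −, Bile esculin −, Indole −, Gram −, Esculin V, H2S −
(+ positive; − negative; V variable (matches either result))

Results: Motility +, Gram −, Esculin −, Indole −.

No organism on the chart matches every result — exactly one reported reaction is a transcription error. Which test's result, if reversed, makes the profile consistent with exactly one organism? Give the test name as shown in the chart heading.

Motility

As reported, no row in the chart matches all 4 reactions.
Reversing Motility (to −) → unique match: Prevotella melaninogenica.
Reversing Indole → still no organism matches.
Reversing Esculin → still no organism matches.
Reversing Gram → still no organism matches.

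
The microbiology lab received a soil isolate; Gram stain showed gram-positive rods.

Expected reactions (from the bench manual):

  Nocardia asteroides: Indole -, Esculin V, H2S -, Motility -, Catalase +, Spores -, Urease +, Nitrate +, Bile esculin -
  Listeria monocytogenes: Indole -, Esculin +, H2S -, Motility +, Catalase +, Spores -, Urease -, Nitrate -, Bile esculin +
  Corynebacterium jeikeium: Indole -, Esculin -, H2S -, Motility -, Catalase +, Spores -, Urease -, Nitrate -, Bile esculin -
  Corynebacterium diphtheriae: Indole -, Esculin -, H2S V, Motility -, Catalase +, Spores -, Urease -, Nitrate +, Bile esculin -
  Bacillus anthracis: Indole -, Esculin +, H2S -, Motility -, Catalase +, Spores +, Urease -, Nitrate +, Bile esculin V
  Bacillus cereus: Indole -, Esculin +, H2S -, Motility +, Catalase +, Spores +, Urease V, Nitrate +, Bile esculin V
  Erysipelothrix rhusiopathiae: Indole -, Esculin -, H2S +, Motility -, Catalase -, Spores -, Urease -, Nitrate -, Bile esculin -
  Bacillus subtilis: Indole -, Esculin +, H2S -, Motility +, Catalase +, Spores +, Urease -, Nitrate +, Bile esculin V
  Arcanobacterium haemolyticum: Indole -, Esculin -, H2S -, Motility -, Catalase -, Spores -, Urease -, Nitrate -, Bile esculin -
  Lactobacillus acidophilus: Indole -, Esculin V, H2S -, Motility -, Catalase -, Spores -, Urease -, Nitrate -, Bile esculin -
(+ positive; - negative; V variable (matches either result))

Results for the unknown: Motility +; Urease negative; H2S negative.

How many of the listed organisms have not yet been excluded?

H2S -: excludes Erysipelothrix rhusiopathiae — 9 left.
Motility +: excludes 6 organisms — 3 left.
Urease -: all 3 remaining candidates are consistent.
Still consistent: Bacillus cereus, Bacillus subtilis, Listeria monocytogenes.

3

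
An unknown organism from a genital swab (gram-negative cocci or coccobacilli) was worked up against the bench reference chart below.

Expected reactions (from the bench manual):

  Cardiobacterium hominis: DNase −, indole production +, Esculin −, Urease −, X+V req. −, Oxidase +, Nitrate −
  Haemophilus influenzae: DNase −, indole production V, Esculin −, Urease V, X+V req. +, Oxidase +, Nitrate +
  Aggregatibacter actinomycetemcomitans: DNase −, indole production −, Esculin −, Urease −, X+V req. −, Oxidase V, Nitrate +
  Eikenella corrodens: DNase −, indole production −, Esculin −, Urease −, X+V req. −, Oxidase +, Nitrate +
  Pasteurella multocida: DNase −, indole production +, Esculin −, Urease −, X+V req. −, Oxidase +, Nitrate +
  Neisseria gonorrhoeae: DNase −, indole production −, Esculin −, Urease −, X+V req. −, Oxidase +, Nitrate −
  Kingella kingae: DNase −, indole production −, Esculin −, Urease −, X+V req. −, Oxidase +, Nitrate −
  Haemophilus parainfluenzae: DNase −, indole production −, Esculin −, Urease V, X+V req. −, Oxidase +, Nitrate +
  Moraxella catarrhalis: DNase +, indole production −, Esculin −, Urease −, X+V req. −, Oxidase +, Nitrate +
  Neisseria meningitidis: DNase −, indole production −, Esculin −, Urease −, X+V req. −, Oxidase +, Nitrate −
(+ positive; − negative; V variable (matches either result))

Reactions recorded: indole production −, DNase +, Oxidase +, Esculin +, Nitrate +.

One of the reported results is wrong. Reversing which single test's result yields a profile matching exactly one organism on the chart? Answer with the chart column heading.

As reported, no row in the chart matches all 5 reactions.
Reversing Esculin (to −) → unique match: Moraxella catarrhalis.
Reversing DNase → still no organism matches.
Reversing indole production → still no organism matches.
Reversing Nitrate → still no organism matches.
Reversing Oxidase → still no organism matches.

Esculin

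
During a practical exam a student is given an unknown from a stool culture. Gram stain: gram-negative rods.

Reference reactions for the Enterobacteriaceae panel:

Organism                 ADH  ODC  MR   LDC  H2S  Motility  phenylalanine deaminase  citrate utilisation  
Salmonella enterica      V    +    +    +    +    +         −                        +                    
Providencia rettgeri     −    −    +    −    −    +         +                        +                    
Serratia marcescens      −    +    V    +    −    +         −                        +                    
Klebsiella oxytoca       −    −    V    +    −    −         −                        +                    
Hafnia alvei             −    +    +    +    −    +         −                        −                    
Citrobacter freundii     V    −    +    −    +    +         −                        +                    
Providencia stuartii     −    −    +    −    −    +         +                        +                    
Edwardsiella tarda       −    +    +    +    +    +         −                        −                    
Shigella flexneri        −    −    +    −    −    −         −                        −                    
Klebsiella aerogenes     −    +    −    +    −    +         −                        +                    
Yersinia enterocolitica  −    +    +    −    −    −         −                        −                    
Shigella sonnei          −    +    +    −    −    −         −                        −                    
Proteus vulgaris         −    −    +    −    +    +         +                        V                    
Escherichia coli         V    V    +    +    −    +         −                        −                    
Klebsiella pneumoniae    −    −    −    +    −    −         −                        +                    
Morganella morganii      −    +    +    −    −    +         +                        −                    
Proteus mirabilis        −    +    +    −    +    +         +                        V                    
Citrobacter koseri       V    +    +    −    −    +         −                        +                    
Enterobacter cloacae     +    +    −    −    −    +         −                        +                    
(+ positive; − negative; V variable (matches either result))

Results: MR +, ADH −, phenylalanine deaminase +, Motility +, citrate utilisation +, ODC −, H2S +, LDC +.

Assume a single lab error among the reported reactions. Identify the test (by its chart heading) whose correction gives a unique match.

LDC

As reported, no row in the chart matches all 8 reactions.
Reversing ADH → still no organism matches.
Reversing Motility → still no organism matches.
Reversing LDC (to −) → unique match: Proteus vulgaris.
Reversing H2S → still no organism matches.
Reversing ODC → still no organism matches.
Reversing citrate utilisation → still no organism matches.
Reversing MR → still no organism matches.
Reversing phenylalanine deaminase → still no organism matches.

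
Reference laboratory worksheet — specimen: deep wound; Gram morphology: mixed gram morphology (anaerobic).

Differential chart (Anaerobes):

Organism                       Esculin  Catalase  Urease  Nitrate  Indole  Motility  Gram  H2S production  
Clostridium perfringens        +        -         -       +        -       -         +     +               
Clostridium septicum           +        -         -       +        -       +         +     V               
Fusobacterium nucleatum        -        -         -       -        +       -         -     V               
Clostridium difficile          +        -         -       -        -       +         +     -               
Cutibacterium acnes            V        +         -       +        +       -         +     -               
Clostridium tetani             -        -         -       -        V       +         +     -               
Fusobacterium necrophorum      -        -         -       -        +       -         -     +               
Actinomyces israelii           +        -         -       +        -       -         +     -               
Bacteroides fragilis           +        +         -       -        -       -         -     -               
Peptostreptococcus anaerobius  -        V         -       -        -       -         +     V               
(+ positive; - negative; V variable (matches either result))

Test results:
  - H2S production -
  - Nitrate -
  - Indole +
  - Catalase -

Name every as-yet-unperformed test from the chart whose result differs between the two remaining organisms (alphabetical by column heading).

Catalase -: excludes Cutibacterium acnes, Bacteroides fragilis — 8 left.
Nitrate -: excludes Clostridium perfringens, Clostridium septicum, Actinomyces israelii — 5 left.
Indole +: excludes Clostridium difficile, Peptostreptococcus anaerobius — 3 left.
H2S production -: excludes Fusobacterium necrophorum — 2 left.
Two candidates remain: Clostridium tetani and Fusobacterium nucleatum.
  Esculin: - vs - — same for both, does not separate.
  Urease: - vs - — same for both, does not separate.
  Motility: Clostridium tetani +, Fusobacterium nucleatum - — discriminates.
  Gram: Clostridium tetani +, Fusobacterium nucleatum - — discriminates.

Gram, Motility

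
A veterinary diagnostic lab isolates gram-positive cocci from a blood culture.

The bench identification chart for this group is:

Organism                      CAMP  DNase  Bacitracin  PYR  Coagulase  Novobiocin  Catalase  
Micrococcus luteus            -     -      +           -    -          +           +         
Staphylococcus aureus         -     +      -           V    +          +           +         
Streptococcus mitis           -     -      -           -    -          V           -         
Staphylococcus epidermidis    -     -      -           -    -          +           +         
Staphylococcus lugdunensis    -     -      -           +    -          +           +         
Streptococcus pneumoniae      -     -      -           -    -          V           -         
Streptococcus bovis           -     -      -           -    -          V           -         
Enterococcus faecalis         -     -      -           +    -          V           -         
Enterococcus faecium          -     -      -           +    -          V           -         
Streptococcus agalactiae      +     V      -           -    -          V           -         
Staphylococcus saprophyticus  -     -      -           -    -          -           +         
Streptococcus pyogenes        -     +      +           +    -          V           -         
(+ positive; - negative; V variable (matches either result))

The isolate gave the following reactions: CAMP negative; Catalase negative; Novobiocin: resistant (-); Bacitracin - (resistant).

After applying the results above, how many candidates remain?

CAMP -: excludes Streptococcus agalactiae — 11 left.
Catalase -: excludes 5 organisms — 6 left.
Novobiocin -: all 6 remaining candidates are consistent.
Bacitracin -: excludes Streptococcus pyogenes — 5 left.
Still consistent: Enterococcus faecalis, Enterococcus faecium, Streptococcus bovis, Streptococcus mitis, Streptococcus pneumoniae.

5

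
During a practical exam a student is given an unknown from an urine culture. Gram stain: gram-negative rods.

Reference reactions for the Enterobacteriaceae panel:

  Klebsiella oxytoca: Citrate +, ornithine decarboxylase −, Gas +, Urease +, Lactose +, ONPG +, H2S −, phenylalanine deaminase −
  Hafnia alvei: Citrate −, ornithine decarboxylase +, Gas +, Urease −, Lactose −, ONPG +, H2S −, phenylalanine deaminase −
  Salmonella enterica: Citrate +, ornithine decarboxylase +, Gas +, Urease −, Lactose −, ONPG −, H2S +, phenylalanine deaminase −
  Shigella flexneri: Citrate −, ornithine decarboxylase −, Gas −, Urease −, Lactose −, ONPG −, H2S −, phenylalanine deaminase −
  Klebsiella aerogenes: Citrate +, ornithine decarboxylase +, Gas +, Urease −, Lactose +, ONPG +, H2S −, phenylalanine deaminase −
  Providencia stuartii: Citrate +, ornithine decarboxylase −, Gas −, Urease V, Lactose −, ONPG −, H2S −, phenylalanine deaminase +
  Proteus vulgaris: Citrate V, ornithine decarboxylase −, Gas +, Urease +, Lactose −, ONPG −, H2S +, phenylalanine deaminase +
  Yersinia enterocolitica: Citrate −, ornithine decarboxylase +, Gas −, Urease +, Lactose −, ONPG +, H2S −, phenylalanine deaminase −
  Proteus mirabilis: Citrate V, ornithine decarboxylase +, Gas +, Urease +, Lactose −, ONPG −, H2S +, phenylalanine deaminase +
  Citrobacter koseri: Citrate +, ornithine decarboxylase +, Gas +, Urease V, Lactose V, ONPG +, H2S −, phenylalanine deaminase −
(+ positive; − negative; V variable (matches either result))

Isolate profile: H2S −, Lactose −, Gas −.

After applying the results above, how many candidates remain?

3

Gas −: excludes 7 organisms — 3 left.
H2S −: all 3 remaining candidates are consistent.
Lactose −: all 3 remaining candidates are consistent.
Still consistent: Providencia stuartii, Shigella flexneri, Yersinia enterocolitica.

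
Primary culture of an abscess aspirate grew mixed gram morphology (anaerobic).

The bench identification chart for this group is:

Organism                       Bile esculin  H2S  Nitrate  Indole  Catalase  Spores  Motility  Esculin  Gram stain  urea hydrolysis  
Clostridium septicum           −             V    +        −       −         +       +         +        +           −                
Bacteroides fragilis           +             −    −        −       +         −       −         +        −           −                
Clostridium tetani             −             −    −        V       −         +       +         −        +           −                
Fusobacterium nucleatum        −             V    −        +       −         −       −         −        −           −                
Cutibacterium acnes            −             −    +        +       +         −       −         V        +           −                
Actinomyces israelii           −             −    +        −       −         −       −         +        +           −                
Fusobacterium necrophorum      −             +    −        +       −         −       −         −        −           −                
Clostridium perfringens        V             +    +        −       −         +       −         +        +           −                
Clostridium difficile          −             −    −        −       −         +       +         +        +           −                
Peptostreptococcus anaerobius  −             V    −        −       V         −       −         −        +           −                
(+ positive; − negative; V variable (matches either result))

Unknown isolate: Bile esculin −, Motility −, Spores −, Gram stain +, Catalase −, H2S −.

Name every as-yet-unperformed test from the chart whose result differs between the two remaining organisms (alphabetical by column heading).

Esculin, Nitrate

Spores −: excludes Clostridium septicum, Clostridium tetani, Clostridium perfringens, Clostridium difficile — 6 left.
H2S −: excludes Fusobacterium necrophorum — 5 left.
Bile esculin −: excludes Bacteroides fragilis — 4 left.
Motility −: all 4 remaining candidates are consistent.
Gram stain +: excludes Fusobacterium nucleatum — 3 left.
Catalase −: excludes Cutibacterium acnes — 2 left.
Two candidates remain: Actinomyces israelii and Peptostreptococcus anaerobius.
  Nitrate: Actinomyces israelii +, Peptostreptococcus anaerobius − — discriminates.
  Indole: − vs − — same for both, does not separate.
  Esculin: Actinomyces israelii +, Peptostreptococcus anaerobius − — discriminates.
  urea hydrolysis: − vs − — same for both, does not separate.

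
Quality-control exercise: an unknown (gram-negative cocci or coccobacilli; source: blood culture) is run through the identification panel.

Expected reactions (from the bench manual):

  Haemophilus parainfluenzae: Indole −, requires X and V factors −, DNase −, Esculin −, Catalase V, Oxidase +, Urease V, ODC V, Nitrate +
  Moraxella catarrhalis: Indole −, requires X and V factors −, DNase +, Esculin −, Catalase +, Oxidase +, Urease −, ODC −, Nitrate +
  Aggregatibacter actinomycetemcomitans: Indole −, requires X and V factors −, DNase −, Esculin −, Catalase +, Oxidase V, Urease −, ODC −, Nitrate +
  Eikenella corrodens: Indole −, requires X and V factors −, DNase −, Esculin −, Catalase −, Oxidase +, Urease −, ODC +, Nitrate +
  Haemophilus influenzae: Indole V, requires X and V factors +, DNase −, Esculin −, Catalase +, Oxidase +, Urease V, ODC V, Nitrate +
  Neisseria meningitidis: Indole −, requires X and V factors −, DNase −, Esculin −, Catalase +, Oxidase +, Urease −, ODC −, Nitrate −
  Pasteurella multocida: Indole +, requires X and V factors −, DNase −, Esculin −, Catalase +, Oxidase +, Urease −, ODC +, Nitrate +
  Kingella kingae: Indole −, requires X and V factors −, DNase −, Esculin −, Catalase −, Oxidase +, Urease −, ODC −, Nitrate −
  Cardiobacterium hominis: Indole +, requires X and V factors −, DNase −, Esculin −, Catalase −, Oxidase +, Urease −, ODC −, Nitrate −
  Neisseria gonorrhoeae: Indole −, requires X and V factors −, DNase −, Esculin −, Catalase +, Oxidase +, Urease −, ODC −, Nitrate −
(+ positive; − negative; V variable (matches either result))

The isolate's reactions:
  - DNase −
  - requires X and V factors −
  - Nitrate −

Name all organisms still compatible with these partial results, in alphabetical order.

Cardiobacterium hominis, Kingella kingae, Neisseria gonorrhoeae, Neisseria meningitidis

requires X and V factors −: excludes Haemophilus influenzae — 9 left.
Nitrate −: excludes 5 organisms — 4 left.
DNase −: all 4 remaining candidates are consistent.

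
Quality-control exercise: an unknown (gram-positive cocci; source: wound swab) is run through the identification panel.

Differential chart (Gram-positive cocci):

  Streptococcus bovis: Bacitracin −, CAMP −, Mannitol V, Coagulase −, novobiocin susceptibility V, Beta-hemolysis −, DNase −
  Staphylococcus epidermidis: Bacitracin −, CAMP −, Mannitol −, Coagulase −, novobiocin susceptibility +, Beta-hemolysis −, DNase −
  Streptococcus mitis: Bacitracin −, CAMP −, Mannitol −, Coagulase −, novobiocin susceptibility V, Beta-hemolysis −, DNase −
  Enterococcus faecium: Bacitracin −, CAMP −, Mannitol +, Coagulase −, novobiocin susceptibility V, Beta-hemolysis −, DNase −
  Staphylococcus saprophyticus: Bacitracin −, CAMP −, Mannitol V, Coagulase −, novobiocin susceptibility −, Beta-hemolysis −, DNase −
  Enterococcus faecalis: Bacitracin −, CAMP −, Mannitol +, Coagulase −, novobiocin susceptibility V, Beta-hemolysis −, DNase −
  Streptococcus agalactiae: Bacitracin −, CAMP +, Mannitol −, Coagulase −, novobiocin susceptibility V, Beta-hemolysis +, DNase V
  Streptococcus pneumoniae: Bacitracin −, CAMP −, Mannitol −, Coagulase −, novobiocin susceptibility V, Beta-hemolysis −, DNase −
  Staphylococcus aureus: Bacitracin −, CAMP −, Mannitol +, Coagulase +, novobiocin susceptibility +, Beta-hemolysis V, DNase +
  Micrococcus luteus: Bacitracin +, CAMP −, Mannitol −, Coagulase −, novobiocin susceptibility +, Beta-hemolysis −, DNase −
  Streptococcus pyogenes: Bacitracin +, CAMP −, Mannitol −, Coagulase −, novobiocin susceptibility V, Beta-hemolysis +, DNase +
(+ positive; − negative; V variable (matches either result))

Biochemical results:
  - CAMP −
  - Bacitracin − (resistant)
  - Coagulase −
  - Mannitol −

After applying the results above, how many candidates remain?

Coagulase −: excludes Staphylococcus aureus — 10 left.
CAMP −: excludes Streptococcus agalactiae — 9 left.
Bacitracin −: excludes Micrococcus luteus, Streptococcus pyogenes — 7 left.
Mannitol −: excludes Enterococcus faecium, Enterococcus faecalis — 5 left.
Still consistent: Staphylococcus epidermidis, Staphylococcus saprophyticus, Streptococcus bovis, Streptococcus mitis, Streptococcus pneumoniae.

5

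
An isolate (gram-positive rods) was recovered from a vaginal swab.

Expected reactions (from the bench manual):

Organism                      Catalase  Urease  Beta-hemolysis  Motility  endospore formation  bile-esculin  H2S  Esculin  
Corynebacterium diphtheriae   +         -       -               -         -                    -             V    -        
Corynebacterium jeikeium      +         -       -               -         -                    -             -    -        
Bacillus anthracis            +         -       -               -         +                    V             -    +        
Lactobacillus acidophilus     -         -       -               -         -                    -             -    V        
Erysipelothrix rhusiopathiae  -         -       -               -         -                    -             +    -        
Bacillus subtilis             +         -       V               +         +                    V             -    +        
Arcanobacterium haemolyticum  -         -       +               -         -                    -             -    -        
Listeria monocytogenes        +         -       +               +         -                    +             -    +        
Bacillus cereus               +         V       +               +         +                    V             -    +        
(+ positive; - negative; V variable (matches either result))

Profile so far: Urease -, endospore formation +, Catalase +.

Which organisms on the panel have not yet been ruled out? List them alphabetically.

Catalase +: excludes Lactobacillus acidophilus, Erysipelothrix rhusiopathiae, Arcanobacterium haemolyticum — 6 left.
Urease -: all 6 remaining candidates are consistent.
endospore formation +: excludes Corynebacterium diphtheriae, Corynebacterium jeikeium, Listeria monocytogenes — 3 left.

Bacillus anthracis, Bacillus cereus, Bacillus subtilis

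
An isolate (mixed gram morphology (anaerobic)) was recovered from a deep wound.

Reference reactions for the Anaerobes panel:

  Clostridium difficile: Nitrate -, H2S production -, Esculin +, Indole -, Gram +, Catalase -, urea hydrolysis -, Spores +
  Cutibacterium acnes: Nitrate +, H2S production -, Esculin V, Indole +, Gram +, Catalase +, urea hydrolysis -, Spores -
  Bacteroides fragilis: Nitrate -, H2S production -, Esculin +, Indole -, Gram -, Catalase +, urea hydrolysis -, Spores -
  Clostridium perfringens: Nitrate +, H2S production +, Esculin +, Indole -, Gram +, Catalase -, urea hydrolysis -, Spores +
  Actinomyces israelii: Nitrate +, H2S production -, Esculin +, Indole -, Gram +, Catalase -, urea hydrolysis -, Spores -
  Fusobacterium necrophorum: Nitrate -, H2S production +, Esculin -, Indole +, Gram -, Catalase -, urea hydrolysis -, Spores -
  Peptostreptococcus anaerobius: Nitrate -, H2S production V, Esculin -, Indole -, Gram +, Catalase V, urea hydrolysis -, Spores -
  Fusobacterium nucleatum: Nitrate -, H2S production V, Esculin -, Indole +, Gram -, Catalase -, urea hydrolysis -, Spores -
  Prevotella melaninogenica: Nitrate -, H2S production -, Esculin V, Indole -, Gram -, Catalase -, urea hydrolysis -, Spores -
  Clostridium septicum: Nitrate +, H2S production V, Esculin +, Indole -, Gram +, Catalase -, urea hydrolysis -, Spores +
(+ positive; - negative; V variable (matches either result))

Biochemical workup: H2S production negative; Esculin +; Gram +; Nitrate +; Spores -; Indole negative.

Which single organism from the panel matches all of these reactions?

Actinomyces israelii

Gram +: excludes Bacteroides fragilis, Fusobacterium necrophorum, Fusobacterium nucleatum, Prevotella melaninogenica — 6 left.
Esculin +: excludes Peptostreptococcus anaerobius — 5 left.
H2S production -: excludes Clostridium perfringens — 4 left.
Indole -: excludes Cutibacterium acnes — 3 left.
Nitrate +: excludes Clostridium difficile — 2 left.
Spores -: excludes Clostridium septicum — 1 left.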